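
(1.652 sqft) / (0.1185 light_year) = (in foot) 4.491e-16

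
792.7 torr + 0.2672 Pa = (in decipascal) 1.057e+06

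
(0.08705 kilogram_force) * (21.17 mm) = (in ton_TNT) 4.319e-12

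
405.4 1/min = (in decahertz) 0.6757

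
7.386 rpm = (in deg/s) 44.32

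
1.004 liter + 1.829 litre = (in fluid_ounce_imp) 99.71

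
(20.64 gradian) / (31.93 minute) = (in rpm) 0.001616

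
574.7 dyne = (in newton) 0.005747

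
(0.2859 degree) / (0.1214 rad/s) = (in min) 0.000685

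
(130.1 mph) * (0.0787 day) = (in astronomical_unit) 2.644e-06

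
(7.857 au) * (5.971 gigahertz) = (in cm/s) 7.018e+23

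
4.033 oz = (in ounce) 4.033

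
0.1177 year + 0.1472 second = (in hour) 1031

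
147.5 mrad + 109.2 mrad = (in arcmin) 882.5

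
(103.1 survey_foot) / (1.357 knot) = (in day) 0.000521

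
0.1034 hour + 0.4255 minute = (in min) 6.629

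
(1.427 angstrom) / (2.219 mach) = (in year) 5.989e-21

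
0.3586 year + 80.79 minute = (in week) 18.71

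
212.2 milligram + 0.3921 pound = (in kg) 0.1781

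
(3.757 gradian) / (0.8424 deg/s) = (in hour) 0.001115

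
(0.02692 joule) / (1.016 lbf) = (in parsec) 1.93e-19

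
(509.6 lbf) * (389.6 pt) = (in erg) 3.116e+09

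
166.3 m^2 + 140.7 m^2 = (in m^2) 307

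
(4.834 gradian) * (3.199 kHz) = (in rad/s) 242.9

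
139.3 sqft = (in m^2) 12.94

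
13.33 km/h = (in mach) 0.01087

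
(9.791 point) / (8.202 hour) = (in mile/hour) 2.617e-07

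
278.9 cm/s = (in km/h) 10.04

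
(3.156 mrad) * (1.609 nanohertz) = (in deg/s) 2.909e-10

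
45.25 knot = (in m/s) 23.28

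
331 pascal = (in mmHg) 2.483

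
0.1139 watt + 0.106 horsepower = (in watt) 79.16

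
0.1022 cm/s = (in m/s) 0.001022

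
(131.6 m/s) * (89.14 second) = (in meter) 1.173e+04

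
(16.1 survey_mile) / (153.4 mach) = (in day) 5.741e-06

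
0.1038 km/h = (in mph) 0.0645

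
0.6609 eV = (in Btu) 1.004e-22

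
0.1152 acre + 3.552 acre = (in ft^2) 1.597e+05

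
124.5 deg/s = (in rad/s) 2.173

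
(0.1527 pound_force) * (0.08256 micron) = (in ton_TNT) 1.34e-17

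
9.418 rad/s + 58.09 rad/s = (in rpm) 644.7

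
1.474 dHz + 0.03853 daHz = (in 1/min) 31.96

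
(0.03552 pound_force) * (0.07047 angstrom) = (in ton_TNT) 2.661e-22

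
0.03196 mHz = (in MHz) 3.196e-11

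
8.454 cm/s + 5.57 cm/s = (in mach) 0.0004119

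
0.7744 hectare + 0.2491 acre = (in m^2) 8752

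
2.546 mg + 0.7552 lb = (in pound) 0.7552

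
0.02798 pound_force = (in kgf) 0.01269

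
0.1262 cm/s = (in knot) 0.002453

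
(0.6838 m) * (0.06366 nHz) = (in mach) 1.278e-13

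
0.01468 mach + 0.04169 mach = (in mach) 0.05637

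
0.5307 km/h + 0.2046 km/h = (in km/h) 0.7353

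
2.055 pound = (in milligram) 9.321e+05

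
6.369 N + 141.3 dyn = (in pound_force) 1.432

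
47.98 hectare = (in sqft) 5.165e+06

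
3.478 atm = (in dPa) 3.524e+06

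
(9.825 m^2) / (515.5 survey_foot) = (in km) 6.253e-05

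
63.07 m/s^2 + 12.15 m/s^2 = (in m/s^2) 75.22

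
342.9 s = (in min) 5.715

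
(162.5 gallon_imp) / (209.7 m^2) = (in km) 3.523e-06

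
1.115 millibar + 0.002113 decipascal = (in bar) 0.001115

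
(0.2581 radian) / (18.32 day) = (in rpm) 1.557e-06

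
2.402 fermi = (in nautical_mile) 1.297e-18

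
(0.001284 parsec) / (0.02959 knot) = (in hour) 7.23e+11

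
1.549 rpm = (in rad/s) 0.1622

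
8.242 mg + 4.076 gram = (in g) 4.084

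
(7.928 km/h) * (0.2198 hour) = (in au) 1.165e-08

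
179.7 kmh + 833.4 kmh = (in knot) 547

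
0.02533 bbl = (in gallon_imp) 0.8858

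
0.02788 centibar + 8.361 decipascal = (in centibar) 0.02872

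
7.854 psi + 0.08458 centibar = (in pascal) 5.424e+04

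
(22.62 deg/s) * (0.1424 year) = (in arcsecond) 3.657e+11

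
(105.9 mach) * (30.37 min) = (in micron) 6.571e+13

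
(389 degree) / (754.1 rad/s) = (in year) 2.855e-10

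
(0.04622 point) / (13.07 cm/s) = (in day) 1.444e-09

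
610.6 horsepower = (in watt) 4.553e+05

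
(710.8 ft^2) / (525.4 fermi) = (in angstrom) 1.257e+24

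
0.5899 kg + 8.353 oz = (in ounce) 29.16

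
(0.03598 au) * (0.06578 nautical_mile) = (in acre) 1.62e+08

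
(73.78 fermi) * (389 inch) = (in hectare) 7.29e-17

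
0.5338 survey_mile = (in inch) 3.382e+04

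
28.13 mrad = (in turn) 0.004477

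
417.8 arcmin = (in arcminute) 417.8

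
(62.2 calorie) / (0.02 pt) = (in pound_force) 8.292e+06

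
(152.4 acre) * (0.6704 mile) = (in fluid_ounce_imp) 2.342e+13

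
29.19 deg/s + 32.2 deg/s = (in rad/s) 1.071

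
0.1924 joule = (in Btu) 0.0001824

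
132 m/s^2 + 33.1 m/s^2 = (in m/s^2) 165.1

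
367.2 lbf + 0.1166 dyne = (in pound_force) 367.2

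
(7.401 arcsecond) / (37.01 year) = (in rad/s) 3.074e-14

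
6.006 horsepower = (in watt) 4479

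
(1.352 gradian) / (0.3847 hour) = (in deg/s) 0.0008786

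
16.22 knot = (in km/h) 30.04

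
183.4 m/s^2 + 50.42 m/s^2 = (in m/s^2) 233.8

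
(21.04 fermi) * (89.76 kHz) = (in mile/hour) 4.225e-09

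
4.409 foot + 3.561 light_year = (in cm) 3.369e+18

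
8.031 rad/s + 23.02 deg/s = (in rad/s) 8.433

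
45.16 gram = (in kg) 0.04516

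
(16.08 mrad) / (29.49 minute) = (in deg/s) 0.0005207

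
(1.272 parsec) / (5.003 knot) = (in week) 2.521e+10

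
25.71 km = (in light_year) 2.718e-12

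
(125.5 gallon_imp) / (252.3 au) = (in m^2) 1.512e-14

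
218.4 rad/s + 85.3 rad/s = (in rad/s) 303.7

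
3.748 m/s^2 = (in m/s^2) 3.748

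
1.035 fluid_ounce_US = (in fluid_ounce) 1.035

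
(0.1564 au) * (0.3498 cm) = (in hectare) 8184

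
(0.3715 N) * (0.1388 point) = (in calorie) 4.348e-06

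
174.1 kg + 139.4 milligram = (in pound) 383.8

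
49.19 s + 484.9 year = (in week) 2.528e+04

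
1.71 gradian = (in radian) 0.02686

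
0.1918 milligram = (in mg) 0.1918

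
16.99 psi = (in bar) 1.171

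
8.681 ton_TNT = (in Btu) 3.443e+07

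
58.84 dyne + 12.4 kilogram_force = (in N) 121.6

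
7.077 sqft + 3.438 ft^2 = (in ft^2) 10.52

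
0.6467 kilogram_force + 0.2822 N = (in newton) 6.624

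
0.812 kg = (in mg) 8.12e+05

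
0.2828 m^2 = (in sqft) 3.044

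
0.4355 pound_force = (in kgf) 0.1975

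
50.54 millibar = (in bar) 0.05054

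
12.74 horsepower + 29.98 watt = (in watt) 9530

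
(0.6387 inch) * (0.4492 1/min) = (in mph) 0.0002717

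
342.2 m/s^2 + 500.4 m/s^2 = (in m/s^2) 842.6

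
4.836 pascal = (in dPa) 48.36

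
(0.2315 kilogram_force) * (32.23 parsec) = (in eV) 1.409e+37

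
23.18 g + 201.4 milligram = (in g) 23.38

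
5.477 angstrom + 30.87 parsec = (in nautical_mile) 5.143e+14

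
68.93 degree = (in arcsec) 2.481e+05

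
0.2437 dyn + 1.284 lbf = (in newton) 5.712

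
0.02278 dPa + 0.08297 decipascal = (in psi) 1.534e-06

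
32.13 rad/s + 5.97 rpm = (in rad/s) 32.76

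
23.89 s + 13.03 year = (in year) 13.03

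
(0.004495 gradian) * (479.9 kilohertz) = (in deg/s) 1941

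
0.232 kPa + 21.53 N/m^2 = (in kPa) 0.2535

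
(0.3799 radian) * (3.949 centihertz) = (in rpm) 0.1433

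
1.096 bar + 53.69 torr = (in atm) 1.152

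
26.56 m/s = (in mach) 0.078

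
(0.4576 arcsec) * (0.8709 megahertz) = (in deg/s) 110.7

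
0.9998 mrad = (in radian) 0.0009998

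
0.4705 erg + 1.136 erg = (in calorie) 3.84e-08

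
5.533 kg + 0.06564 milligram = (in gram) 5533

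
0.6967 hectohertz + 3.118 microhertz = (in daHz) 6.967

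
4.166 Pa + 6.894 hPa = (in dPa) 6936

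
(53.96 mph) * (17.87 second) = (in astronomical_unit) 2.881e-09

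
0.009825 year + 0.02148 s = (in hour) 86.07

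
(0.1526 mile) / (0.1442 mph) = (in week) 0.006299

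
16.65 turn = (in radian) 104.6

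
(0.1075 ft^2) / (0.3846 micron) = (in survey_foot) 8.519e+04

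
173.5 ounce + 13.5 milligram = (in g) 4919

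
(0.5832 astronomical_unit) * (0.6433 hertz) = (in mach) 1.648e+08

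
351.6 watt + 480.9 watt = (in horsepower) 1.116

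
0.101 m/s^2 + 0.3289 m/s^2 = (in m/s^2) 0.4299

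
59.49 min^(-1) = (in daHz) 0.09915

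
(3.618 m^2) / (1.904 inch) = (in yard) 81.81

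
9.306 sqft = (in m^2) 0.8646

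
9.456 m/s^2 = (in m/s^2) 9.456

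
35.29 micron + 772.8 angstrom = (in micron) 35.37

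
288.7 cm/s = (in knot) 5.612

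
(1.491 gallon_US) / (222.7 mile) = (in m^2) 1.575e-08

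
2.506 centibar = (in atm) 0.02473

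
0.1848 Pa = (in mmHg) 0.001386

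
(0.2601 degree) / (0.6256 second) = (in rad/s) 0.007256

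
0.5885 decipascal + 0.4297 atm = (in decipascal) 4.354e+05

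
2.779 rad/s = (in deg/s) 159.2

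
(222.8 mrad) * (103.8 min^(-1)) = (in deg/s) 22.08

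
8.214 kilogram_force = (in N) 80.55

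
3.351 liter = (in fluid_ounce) 113.3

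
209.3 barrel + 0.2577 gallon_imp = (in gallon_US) 8791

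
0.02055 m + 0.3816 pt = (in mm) 20.68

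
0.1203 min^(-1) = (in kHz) 2.005e-06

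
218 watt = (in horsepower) 0.2923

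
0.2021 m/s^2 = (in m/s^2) 0.2021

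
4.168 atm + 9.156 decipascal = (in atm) 4.168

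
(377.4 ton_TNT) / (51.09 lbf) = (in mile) 4.317e+06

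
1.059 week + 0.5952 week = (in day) 11.58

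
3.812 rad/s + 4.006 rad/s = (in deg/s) 447.9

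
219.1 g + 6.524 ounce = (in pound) 0.8908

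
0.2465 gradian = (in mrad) 3.872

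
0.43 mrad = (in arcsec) 88.69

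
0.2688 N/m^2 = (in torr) 0.002016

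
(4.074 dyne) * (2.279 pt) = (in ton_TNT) 7.828e-18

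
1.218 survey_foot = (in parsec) 1.203e-17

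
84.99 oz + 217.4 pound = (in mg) 1.01e+08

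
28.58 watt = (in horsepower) 0.03833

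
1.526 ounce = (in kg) 0.04326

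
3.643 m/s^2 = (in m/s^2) 3.643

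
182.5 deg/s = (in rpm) 30.42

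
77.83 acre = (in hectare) 31.5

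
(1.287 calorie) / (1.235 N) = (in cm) 436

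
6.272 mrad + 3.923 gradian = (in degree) 3.89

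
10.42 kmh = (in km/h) 10.42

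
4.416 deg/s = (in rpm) 0.736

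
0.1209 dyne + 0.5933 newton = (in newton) 0.5933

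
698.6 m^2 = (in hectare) 0.06986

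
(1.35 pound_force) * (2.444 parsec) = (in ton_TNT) 1.082e+08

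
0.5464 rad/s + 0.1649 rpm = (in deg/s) 32.3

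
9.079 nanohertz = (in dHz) 9.079e-08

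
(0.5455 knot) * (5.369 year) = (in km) 4.752e+04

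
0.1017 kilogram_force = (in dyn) 9.973e+04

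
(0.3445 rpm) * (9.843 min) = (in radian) 21.31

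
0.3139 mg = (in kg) 3.139e-07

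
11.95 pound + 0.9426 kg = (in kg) 6.363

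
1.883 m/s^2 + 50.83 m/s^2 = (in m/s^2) 52.71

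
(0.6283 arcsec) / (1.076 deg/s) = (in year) 5.143e-12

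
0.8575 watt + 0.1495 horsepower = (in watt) 112.3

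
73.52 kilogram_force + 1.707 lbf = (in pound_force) 163.8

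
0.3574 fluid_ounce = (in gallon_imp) 0.002325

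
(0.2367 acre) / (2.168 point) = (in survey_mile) 778.2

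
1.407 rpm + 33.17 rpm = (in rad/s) 3.621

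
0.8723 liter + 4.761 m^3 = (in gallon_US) 1258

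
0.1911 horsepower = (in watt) 142.5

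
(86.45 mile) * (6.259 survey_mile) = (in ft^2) 1.508e+10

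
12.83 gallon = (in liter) 48.57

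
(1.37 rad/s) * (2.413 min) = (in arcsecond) 4.091e+07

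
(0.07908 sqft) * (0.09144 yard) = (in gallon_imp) 0.1351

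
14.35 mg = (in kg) 1.435e-05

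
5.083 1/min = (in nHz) 8.472e+07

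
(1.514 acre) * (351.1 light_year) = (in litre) 2.035e+25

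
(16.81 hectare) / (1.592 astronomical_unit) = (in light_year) 7.461e-23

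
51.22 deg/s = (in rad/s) 0.894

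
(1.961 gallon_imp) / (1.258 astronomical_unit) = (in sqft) 5.099e-13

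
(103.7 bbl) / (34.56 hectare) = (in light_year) 5.042e-21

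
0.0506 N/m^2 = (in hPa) 0.000506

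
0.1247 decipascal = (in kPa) 1.247e-05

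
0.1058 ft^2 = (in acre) 2.429e-06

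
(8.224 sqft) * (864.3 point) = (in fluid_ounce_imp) 8199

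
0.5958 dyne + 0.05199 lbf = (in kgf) 0.02358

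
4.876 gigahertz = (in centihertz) 4.876e+11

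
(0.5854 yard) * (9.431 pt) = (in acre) 4.401e-07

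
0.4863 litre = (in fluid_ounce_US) 16.44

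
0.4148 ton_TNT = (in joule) 1.736e+09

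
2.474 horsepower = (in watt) 1845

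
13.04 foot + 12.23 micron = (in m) 3.975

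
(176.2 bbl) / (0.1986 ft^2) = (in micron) 1.518e+09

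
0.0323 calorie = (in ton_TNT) 3.23e-11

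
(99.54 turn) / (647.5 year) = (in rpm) 2.925e-07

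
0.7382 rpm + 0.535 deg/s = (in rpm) 0.8274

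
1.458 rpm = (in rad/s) 0.1527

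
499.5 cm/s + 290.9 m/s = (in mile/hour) 661.9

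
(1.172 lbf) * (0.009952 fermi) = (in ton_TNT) 1.24e-26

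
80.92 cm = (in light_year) 8.553e-17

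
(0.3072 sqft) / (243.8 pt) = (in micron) 3.318e+05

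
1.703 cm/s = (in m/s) 0.01703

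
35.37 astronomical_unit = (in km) 5.291e+09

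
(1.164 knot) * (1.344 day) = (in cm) 6.954e+06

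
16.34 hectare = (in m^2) 1.634e+05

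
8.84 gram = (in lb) 0.01949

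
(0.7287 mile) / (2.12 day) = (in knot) 0.01245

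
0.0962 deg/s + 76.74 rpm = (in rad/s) 8.038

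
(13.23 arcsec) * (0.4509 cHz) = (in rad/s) 2.892e-07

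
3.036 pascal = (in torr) 0.02277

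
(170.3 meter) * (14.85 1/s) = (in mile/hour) 5657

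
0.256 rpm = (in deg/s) 1.536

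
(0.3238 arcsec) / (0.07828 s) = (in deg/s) 0.001149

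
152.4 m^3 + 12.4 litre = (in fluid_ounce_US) 5.154e+06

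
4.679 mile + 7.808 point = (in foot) 2.471e+04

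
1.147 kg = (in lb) 2.529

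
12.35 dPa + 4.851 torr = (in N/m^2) 648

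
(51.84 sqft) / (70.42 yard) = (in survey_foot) 0.2454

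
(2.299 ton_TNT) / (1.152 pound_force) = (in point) 5.321e+12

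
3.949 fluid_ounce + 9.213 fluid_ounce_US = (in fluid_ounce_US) 13.16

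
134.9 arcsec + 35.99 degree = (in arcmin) 2162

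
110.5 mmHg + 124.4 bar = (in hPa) 1.245e+05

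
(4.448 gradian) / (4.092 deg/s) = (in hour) 0.0002717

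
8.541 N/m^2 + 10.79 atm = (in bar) 10.93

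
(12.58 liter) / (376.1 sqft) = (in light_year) 3.806e-20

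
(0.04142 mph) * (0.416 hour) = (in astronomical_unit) 1.854e-10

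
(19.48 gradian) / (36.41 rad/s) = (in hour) 2.334e-06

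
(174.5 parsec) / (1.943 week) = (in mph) 1.025e+13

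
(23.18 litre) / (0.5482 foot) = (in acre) 3.428e-05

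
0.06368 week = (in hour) 10.7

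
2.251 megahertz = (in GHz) 0.002251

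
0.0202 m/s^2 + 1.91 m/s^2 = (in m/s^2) 1.93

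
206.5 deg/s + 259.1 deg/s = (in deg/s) 465.6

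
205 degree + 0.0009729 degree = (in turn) 0.5694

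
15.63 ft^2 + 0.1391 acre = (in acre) 0.1395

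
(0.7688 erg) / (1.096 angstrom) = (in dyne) 7.015e+07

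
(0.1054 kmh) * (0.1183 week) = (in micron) 2.095e+09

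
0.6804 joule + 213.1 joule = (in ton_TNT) 5.109e-08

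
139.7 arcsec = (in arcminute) 2.328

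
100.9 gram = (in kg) 0.1009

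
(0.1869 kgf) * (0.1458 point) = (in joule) 9.427e-05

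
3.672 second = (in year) 1.164e-07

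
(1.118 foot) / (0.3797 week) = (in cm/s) 0.0001484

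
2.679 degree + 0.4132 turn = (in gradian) 168.3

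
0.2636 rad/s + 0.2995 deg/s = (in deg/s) 15.4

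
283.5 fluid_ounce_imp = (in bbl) 0.05067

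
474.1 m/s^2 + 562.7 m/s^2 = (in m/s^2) 1037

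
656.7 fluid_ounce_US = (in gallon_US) 5.13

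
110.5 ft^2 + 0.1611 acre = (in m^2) 662.2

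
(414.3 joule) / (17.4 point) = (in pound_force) 1.517e+04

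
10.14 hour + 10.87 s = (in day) 0.4226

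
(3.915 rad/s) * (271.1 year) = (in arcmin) 1.151e+14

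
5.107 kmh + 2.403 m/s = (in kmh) 13.76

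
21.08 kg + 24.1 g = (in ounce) 744.4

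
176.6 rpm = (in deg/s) 1060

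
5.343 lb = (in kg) 2.424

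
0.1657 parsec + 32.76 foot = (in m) 5.113e+15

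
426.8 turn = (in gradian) 1.707e+05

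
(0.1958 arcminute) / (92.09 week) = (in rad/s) 1.023e-12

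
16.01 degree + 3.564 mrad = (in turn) 0.04504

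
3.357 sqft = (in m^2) 0.3119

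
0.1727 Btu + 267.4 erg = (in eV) 1.137e+21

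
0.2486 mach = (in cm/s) 8465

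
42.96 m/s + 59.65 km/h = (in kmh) 214.3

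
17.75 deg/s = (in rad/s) 0.3098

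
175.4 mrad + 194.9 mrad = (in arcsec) 7.638e+04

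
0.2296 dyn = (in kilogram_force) 2.341e-07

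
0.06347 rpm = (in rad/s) 0.006647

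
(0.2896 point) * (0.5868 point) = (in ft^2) 2.276e-07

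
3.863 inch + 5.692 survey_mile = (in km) 9.161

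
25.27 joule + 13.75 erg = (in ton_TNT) 6.04e-09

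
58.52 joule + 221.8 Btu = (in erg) 2.341e+12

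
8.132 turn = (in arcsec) 1.054e+07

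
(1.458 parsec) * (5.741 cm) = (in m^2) 2.583e+15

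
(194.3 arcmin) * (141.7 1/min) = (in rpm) 1.275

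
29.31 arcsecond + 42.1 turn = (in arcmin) 9.094e+05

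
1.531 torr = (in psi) 0.0296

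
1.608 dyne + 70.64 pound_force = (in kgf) 32.04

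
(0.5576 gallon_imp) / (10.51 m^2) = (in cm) 0.02412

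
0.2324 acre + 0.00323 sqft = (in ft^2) 1.012e+04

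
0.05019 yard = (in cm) 4.589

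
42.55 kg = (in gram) 4.255e+04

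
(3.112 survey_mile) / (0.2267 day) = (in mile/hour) 0.572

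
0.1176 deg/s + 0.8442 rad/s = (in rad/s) 0.8463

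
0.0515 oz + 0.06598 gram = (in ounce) 0.05383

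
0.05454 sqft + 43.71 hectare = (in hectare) 43.71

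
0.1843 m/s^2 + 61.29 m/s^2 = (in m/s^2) 61.47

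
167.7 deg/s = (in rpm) 27.95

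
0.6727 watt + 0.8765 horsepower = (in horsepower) 0.8774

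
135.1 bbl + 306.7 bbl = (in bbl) 441.8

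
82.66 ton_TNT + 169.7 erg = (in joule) 3.458e+11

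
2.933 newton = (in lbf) 0.6594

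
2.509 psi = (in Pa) 1.73e+04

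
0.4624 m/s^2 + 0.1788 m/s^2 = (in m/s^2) 0.6412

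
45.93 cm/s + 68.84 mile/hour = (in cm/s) 3123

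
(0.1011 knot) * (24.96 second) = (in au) 8.678e-12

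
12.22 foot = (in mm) 3725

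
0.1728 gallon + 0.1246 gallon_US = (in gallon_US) 0.2974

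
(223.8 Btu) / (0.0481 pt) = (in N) 1.392e+10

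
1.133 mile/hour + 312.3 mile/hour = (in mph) 313.4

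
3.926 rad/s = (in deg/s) 224.9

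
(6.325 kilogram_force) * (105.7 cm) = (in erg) 6.556e+08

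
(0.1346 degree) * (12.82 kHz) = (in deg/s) 1726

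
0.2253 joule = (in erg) 2.253e+06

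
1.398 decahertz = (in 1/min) 838.8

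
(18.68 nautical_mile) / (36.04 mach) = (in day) 3.263e-05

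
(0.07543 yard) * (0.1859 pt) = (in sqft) 4.869e-05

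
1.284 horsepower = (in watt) 957.5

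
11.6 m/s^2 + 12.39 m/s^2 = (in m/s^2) 23.99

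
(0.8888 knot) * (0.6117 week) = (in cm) 1.692e+07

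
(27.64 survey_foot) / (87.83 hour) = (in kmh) 9.592e-05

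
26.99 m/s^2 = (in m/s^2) 26.99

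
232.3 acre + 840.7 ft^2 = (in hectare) 94.02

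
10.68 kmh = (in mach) 0.008713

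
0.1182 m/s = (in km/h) 0.4255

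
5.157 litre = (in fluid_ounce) 174.4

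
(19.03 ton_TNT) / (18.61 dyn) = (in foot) 1.404e+15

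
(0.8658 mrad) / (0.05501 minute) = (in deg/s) 0.01503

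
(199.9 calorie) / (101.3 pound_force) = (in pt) 5261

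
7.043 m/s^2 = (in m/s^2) 7.043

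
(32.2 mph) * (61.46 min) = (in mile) 32.98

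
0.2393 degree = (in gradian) 0.2659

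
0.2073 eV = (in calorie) 7.938e-21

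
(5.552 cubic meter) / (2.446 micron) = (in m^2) 2.27e+06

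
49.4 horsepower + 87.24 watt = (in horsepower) 49.52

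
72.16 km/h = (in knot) 38.96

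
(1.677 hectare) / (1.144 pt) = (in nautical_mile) 2.244e+04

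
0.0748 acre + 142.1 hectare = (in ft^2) 1.53e+07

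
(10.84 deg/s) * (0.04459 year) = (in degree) 1.524e+07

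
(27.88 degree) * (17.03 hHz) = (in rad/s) 828.7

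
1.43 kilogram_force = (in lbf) 3.153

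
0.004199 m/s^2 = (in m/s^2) 0.004199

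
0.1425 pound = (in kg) 0.06464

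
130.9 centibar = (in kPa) 130.9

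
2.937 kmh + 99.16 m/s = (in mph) 223.6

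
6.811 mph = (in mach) 0.008942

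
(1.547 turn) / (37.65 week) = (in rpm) 4.076e-06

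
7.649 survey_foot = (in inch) 91.79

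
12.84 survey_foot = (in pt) 1.109e+04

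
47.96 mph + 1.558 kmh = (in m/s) 21.87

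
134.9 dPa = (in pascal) 13.49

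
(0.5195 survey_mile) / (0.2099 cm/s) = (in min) 6639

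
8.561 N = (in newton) 8.561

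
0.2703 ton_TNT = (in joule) 1.131e+09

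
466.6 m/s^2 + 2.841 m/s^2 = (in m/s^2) 469.4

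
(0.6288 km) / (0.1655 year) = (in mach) 3.538e-07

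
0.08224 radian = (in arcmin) 282.7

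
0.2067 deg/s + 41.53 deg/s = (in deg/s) 41.74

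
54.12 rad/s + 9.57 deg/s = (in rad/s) 54.29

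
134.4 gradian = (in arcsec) 4.355e+05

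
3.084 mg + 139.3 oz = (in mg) 3.949e+06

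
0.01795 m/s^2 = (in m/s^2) 0.01795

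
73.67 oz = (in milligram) 2.089e+06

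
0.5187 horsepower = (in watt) 386.8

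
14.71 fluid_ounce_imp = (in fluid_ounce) 14.13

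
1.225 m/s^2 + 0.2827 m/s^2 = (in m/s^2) 1.508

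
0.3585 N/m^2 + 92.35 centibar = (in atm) 0.9114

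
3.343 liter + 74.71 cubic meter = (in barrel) 469.9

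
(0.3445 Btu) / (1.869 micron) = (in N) 1.945e+08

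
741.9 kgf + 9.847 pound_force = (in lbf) 1645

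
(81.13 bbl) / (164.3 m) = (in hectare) 7.851e-06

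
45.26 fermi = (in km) 4.526e-17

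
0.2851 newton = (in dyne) 2.851e+04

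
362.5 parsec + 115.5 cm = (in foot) 3.67e+19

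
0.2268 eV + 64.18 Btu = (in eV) 4.226e+23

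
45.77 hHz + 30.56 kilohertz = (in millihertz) 3.514e+07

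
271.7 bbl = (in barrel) 271.7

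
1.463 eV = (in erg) 2.344e-12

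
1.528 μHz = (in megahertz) 1.528e-12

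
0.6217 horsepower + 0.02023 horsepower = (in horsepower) 0.6419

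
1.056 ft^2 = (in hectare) 9.811e-06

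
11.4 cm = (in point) 323.1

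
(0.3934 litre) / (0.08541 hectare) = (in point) 0.001306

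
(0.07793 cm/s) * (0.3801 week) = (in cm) 1.791e+04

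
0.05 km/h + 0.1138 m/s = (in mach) 0.000375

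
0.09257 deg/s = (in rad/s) 0.001616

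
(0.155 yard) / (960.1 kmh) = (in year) 1.685e-11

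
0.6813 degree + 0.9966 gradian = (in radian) 0.02755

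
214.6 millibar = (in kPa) 21.46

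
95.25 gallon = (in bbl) 2.268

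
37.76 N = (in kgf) 3.85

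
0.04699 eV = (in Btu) 7.136e-24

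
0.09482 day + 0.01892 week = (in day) 0.2273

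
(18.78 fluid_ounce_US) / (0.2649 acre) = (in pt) 0.001469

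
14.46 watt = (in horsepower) 0.01939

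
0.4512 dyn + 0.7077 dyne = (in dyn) 1.159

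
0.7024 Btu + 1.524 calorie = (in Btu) 0.7084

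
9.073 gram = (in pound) 0.02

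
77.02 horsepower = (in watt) 5.743e+04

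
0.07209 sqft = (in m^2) 0.006697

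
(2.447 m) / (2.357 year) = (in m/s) 3.292e-08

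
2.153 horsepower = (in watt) 1605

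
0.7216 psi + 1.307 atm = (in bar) 1.374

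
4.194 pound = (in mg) 1.902e+06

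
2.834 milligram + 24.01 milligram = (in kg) 2.684e-05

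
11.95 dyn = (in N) 0.0001195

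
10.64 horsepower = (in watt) 7934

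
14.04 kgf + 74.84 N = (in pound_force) 47.78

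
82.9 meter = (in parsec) 2.687e-15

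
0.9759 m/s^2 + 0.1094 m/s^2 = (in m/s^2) 1.085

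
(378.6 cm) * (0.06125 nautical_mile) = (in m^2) 429.5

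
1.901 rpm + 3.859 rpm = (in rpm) 5.76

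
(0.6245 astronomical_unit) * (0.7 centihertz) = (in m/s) 6.54e+08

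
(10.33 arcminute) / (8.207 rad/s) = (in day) 4.238e-09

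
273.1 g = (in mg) 2.731e+05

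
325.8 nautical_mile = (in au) 4.033e-06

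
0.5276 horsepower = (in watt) 393.4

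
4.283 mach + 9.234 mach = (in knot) 8947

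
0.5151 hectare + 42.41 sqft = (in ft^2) 5.549e+04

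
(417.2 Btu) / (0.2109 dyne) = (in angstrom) 2.087e+21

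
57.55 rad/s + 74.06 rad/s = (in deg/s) 7541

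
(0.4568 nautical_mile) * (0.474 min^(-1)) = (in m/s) 6.683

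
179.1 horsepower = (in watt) 1.336e+05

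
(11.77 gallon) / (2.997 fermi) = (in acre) 3.674e+09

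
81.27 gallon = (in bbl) 1.935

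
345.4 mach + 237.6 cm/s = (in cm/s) 1.176e+07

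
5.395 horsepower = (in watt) 4023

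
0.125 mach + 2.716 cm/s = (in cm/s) 4259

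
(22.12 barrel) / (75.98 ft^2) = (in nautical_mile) 0.000269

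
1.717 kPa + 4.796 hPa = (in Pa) 2197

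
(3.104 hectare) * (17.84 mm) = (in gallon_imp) 1.218e+05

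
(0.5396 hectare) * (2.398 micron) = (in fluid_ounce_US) 437.5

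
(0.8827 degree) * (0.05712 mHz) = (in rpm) 8.403e-06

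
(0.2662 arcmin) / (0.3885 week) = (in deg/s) 1.888e-08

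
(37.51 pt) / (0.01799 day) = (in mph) 1.904e-05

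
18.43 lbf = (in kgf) 8.36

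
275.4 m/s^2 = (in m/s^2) 275.4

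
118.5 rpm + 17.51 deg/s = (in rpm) 121.4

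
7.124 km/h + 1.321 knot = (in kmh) 9.57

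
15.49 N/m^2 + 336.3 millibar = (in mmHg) 252.4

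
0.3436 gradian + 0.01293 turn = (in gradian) 5.516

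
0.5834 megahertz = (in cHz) 5.834e+07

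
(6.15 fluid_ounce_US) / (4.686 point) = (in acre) 2.719e-05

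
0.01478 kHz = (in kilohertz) 0.01478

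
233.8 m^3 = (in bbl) 1471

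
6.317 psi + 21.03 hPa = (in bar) 0.4566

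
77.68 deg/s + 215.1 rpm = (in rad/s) 23.88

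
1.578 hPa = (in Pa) 157.8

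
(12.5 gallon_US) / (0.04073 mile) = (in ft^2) 0.00777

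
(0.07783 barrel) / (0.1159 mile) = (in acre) 1.639e-08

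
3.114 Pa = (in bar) 3.114e-05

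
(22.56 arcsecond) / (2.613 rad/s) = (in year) 1.327e-12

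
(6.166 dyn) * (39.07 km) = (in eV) 1.504e+19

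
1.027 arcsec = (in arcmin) 0.01712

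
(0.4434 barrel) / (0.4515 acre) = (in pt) 0.1094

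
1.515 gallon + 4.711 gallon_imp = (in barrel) 0.1708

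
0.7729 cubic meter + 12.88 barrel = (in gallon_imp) 620.5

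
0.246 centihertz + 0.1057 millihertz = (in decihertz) 0.02566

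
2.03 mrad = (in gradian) 0.1292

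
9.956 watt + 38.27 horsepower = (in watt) 2.855e+04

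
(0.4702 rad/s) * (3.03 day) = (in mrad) 1.231e+08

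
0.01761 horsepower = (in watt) 13.13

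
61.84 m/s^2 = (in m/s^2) 61.84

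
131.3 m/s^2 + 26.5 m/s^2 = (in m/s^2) 157.8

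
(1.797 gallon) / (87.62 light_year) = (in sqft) 8.833e-20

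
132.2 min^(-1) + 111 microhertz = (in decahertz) 0.2203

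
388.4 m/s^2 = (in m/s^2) 388.4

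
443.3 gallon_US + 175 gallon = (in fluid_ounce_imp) 8.237e+04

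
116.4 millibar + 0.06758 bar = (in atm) 0.1816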